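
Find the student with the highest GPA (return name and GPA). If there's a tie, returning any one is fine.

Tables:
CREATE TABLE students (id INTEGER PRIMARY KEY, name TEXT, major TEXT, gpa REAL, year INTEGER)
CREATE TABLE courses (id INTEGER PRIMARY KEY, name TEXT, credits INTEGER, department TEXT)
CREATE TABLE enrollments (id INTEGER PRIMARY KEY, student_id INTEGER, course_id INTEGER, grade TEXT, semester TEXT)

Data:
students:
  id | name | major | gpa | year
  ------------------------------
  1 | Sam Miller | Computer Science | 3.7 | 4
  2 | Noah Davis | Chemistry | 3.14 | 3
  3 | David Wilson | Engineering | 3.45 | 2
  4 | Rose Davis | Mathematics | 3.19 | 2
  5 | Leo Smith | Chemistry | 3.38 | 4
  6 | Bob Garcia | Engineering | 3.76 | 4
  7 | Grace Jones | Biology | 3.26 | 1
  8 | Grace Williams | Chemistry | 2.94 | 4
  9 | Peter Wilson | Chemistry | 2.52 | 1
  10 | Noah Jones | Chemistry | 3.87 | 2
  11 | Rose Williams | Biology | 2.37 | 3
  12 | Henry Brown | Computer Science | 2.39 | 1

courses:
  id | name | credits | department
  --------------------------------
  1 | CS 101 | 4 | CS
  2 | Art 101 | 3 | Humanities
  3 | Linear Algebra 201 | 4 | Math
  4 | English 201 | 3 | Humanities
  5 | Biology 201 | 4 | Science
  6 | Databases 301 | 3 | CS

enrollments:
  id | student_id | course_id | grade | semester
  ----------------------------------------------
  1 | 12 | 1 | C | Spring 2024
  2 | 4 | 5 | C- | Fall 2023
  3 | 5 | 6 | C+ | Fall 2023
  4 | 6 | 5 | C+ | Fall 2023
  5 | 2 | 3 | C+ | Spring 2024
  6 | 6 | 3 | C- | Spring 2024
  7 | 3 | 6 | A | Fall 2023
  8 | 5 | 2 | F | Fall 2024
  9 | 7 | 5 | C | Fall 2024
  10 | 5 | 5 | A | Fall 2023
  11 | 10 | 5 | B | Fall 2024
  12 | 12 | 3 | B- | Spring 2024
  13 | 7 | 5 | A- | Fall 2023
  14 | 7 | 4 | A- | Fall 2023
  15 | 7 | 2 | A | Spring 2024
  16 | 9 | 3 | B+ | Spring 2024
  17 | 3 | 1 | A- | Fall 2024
SELECT name, gpa FROM students ORDER BY gpa DESC LIMIT 1

Execution result:
name | gpa
Noah Jones | 3.87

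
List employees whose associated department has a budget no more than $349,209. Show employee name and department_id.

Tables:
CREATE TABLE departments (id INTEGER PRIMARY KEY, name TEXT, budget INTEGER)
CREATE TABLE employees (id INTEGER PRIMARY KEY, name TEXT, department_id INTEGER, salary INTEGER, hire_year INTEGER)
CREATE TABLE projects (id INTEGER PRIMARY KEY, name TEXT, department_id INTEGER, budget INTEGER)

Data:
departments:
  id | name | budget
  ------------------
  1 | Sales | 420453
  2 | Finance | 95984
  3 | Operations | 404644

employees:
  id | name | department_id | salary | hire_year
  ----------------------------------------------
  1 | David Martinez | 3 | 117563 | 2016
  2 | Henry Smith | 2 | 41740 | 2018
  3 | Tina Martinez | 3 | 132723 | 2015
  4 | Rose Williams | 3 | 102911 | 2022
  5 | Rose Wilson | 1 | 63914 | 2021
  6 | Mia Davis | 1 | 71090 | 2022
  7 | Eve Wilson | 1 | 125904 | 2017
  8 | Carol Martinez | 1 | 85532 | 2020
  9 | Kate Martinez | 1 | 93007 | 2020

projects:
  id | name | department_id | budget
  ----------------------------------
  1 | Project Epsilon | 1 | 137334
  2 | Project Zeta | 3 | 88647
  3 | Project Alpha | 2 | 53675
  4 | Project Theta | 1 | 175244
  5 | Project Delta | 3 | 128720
SELECT name, department_id FROM employees WHERE department_id IN (SELECT id FROM departments WHERE budget <= 349209)

Execution result:
name | department_id
Henry Smith | 2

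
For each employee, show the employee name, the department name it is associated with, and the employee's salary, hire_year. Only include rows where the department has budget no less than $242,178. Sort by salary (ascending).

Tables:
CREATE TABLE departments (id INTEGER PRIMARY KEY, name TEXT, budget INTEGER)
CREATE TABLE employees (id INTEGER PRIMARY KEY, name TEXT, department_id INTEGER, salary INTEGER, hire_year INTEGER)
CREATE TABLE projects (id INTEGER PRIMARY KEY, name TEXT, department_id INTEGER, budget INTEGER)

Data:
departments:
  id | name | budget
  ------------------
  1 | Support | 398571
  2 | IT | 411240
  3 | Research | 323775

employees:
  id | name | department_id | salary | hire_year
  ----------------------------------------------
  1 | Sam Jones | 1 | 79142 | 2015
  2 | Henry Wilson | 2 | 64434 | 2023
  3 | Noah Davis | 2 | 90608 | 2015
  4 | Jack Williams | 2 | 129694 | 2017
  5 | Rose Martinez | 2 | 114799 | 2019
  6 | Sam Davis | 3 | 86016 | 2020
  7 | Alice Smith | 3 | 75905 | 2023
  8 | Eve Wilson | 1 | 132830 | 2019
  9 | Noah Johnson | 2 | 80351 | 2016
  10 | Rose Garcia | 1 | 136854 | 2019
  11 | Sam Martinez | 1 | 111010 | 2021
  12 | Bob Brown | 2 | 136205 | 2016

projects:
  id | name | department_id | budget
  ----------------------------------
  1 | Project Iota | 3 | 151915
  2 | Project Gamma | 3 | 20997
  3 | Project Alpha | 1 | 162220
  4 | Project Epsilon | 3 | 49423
SELECT c.name, p.name AS department, c.salary, c.hire_year FROM employees c JOIN departments p ON c.department_id = p.id WHERE p.budget >= 242178 ORDER BY c.salary ASC

Execution result:
name | department | salary | hire_year
Henry Wilson | IT | 64434 | 2023
Alice Smith | Research | 75905 | 2023
Sam Jones | Support | 79142 | 2015
Noah Johnson | IT | 80351 | 2016
Sam Davis | Research | 86016 | 2020
Noah Davis | IT | 90608 | 2015
Sam Martinez | Support | 111010 | 2021
Rose Martinez | IT | 114799 | 2019
Jack Williams | IT | 129694 | 2017
Eve Wilson | Support | 132830 | 2019
Bob Brown | IT | 136205 | 2016
Rose Garcia | Support | 136854 | 2019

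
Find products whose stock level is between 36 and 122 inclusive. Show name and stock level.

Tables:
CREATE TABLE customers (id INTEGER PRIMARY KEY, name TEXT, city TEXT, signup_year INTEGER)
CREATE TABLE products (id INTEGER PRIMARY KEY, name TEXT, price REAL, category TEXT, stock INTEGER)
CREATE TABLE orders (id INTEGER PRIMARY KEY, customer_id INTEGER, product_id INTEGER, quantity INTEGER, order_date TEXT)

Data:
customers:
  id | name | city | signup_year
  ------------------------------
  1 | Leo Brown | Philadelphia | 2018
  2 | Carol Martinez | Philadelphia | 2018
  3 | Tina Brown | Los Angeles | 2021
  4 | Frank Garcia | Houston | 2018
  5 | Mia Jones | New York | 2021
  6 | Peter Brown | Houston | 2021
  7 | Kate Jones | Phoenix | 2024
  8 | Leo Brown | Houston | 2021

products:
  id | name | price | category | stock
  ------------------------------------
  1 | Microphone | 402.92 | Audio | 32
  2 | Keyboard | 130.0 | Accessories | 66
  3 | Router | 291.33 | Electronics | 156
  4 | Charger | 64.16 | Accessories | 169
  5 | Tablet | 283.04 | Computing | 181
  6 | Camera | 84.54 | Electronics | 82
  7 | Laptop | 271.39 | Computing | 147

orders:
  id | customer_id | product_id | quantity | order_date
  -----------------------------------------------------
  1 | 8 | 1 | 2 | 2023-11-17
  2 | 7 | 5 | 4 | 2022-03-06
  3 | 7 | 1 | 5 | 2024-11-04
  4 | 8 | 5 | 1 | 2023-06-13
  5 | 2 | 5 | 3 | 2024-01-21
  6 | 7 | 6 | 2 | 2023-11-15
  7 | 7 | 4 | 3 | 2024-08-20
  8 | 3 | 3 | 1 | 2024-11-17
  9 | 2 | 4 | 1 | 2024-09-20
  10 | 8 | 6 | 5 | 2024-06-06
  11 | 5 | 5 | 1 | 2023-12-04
SELECT name, stock FROM products WHERE stock BETWEEN 36 AND 122

Execution result:
name | stock
Keyboard | 66
Camera | 82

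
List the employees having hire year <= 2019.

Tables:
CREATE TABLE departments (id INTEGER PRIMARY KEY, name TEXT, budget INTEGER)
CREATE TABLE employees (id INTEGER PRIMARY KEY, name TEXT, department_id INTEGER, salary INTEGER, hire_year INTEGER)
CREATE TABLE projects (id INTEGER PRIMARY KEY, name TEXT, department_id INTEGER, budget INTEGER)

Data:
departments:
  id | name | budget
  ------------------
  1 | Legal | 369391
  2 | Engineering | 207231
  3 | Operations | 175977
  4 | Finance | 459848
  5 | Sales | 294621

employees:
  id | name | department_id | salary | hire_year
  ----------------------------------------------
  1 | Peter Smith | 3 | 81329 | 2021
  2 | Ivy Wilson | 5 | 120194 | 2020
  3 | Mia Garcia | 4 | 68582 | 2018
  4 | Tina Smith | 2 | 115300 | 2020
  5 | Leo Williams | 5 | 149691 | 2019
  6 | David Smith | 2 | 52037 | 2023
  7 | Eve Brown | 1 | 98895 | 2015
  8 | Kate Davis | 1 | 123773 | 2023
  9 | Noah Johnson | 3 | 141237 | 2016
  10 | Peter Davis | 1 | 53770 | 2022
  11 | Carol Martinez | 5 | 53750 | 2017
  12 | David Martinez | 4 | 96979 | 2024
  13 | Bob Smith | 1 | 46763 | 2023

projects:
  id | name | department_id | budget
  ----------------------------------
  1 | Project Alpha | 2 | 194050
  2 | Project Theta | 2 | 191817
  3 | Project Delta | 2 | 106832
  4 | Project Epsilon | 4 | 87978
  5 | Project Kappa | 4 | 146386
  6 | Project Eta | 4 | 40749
SELECT name, hire_year FROM employees WHERE hire_year <= 2019

Execution result:
name | hire_year
Mia Garcia | 2018
Leo Williams | 2019
Eve Brown | 2015
Noah Johnson | 2016
Carol Martinez | 2017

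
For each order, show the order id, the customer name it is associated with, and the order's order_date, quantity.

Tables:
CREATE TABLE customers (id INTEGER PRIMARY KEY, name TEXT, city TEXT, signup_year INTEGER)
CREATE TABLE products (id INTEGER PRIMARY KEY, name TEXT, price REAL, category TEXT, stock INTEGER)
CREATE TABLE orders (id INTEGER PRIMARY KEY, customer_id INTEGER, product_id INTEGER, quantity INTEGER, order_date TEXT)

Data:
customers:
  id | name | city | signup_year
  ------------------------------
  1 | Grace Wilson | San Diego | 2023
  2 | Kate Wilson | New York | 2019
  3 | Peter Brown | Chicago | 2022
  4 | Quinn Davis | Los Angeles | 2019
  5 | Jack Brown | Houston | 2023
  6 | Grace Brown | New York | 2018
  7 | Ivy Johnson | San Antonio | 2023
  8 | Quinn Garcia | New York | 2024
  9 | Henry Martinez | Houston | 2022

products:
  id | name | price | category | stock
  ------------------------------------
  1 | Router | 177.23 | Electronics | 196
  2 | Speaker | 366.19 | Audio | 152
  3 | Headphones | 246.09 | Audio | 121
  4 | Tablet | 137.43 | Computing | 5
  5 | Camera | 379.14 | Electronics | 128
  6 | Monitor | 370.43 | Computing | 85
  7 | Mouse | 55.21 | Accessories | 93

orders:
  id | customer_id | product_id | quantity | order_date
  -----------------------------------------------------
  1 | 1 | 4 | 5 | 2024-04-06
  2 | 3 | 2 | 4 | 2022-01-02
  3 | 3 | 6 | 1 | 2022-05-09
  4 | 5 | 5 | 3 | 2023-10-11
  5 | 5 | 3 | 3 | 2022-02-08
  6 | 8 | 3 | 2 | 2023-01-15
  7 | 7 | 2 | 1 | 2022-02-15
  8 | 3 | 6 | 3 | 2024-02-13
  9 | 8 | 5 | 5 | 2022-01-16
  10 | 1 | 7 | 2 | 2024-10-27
SELECT c.id, p.name AS customer, c.order_date, c.quantity FROM orders c JOIN customers p ON c.customer_id = p.id

Execution result:
id | customer | order_date | quantity
1 | Grace Wilson | 2024-04-06 | 5
2 | Peter Brown | 2022-01-02 | 4
3 | Peter Brown | 2022-05-09 | 1
4 | Jack Brown | 2023-10-11 | 3
5 | Jack Brown | 2022-02-08 | 3
6 | Quinn Garcia | 2023-01-15 | 2
7 | Ivy Johnson | 2022-02-15 | 1
8 | Peter Brown | 2024-02-13 | 3
9 | Quinn Garcia | 2022-01-16 | 5
10 | Grace Wilson | 2024-10-27 | 2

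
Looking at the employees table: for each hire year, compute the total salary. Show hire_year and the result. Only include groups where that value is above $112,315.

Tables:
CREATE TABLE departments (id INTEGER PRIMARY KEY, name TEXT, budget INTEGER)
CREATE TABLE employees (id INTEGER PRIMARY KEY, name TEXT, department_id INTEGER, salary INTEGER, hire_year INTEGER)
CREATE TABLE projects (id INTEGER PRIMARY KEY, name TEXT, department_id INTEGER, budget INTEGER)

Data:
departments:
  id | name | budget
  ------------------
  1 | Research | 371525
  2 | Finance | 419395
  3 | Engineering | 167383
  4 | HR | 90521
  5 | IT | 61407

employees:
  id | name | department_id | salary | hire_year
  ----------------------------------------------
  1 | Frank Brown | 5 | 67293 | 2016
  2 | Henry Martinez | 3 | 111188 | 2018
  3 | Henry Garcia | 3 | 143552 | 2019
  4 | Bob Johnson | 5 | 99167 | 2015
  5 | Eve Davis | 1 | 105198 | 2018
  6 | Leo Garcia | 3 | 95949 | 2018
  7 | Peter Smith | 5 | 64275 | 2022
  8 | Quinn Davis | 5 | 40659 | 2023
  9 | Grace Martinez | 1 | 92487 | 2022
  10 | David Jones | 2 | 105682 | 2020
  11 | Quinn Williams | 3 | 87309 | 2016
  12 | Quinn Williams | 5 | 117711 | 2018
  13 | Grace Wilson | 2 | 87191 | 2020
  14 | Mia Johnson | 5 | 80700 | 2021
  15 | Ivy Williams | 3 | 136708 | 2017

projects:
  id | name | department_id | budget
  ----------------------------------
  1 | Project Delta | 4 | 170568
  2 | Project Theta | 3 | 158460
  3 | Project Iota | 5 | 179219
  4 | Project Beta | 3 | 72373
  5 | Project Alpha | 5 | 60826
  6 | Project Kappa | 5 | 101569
SELECT hire_year, SUM(salary) AS sum_salary FROM employees GROUP BY hire_year HAVING SUM(salary) > 112315

Execution result:
hire_year | sum_salary
2016 | 154602
2017 | 136708
2018 | 430046
2019 | 143552
2020 | 192873
2022 | 156762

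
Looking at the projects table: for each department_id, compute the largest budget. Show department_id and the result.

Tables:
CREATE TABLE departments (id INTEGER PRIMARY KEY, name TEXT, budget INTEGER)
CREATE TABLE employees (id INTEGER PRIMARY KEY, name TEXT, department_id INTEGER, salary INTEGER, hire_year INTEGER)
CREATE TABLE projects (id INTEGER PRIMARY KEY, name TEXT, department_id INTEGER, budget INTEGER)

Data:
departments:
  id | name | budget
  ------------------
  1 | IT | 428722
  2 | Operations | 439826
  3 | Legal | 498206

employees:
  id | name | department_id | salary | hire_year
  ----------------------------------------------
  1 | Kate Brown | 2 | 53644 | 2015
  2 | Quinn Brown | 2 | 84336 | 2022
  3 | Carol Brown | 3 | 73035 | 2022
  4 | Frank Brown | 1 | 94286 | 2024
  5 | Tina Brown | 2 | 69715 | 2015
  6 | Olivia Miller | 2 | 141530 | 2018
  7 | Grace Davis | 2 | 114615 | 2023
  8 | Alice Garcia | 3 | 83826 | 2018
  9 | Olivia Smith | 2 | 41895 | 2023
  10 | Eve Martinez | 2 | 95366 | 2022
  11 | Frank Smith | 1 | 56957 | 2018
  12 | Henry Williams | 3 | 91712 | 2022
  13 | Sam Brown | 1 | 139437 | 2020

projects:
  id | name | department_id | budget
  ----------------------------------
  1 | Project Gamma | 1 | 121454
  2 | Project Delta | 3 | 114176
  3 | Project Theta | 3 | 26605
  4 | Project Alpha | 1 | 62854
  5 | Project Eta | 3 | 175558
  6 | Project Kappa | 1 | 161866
SELECT department_id, MAX(budget) AS max_budget FROM projects GROUP BY department_id

Execution result:
department_id | max_budget
1 | 161866
3 | 175558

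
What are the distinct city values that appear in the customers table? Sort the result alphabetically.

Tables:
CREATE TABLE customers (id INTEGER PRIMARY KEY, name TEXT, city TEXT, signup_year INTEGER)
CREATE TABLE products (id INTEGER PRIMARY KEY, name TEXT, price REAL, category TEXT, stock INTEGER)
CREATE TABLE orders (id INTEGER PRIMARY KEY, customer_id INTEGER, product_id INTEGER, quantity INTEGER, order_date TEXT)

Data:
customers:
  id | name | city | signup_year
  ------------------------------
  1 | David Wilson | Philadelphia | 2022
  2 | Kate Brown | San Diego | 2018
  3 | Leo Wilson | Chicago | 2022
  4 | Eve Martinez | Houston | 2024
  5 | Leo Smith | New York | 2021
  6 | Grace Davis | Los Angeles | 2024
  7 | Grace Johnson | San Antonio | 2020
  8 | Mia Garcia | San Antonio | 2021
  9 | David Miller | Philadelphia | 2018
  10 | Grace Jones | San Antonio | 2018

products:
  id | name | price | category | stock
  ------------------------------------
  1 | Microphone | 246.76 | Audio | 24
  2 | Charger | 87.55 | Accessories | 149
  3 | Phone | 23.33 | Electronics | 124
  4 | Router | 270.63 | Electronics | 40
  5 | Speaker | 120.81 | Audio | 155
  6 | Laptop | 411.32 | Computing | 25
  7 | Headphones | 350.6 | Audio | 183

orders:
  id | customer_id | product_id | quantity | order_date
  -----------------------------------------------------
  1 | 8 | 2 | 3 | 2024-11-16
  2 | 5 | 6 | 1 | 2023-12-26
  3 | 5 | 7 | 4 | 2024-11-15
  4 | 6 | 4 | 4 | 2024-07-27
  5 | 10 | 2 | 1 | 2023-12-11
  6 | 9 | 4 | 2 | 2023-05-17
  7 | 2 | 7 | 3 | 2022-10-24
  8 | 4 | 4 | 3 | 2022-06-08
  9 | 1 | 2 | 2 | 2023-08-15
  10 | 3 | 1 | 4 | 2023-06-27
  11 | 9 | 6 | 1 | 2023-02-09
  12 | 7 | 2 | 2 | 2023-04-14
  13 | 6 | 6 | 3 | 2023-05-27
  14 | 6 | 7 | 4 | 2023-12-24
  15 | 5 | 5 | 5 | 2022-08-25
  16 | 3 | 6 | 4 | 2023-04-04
SELECT DISTINCT city FROM customers ORDER BY city

Execution result:
city
Chicago
Houston
Los Angeles
New York
Philadelphia
San Antonio
San Diego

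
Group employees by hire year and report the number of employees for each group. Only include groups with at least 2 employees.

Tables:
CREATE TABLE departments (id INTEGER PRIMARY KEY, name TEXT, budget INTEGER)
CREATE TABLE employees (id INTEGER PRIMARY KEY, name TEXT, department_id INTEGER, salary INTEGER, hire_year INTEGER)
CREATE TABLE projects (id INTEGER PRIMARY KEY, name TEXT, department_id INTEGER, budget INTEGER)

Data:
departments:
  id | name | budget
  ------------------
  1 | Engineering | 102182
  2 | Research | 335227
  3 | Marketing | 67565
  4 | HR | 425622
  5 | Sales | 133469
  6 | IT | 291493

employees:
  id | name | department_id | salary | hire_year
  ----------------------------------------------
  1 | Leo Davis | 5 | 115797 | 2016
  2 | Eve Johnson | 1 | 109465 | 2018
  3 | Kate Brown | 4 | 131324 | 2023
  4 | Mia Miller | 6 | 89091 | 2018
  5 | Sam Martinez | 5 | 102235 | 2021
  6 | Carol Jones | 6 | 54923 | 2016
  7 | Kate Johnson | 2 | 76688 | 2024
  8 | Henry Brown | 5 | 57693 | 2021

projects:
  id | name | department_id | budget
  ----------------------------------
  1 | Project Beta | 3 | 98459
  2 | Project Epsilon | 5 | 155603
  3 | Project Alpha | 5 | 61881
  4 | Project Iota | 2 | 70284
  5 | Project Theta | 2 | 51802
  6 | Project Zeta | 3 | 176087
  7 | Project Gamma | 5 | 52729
SELECT hire_year, COUNT(*) AS n FROM employees GROUP BY hire_year HAVING COUNT(*) >= 2

Execution result:
hire_year | n
2016 | 2
2018 | 2
2021 | 2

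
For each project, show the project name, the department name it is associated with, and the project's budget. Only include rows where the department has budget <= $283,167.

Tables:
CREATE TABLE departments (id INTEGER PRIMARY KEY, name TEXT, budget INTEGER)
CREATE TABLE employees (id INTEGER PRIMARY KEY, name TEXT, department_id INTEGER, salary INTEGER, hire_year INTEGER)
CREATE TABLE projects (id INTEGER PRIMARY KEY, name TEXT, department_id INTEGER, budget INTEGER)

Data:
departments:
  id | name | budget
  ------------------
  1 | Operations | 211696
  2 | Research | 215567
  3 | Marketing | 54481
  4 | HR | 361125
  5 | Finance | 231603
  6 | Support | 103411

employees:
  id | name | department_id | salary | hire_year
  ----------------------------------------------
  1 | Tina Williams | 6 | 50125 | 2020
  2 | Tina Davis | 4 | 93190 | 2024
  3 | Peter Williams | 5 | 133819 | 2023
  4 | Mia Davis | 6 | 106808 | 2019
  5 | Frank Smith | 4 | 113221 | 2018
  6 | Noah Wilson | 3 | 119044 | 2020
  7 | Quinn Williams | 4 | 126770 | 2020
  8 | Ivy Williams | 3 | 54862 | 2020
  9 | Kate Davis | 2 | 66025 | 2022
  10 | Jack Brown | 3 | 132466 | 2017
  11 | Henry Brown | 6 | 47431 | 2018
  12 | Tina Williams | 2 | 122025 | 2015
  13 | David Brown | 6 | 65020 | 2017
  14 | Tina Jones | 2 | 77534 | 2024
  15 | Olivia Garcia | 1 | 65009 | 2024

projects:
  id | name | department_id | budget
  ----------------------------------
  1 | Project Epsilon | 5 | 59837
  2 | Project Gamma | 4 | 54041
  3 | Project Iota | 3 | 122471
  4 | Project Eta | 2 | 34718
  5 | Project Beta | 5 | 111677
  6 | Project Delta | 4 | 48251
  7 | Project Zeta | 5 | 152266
SELECT c.name, p.name AS department, c.budget FROM projects c JOIN departments p ON c.department_id = p.id WHERE p.budget <= 283167

Execution result:
name | department | budget
Project Epsilon | Finance | 59837
Project Iota | Marketing | 122471
Project Eta | Research | 34718
Project Beta | Finance | 111677
Project Zeta | Finance | 152266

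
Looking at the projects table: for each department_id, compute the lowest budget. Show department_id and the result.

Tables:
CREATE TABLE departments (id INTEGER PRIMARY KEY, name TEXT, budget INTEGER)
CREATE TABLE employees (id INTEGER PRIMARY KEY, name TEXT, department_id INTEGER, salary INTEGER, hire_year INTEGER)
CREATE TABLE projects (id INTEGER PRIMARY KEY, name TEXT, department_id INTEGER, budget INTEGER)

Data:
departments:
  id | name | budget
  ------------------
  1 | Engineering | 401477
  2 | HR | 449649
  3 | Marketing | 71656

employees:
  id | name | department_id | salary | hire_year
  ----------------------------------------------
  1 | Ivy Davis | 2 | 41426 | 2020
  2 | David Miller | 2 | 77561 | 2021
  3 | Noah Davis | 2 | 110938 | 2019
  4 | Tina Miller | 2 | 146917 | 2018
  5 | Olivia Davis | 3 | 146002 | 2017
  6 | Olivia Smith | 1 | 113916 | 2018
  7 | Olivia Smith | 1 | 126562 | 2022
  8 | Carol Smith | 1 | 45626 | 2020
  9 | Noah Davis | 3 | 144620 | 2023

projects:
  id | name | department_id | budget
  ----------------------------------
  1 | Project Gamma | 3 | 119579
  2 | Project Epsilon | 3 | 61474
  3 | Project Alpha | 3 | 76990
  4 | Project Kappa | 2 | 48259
SELECT department_id, MIN(budget) AS min_budget FROM projects GROUP BY department_id

Execution result:
department_id | min_budget
2 | 48259
3 | 61474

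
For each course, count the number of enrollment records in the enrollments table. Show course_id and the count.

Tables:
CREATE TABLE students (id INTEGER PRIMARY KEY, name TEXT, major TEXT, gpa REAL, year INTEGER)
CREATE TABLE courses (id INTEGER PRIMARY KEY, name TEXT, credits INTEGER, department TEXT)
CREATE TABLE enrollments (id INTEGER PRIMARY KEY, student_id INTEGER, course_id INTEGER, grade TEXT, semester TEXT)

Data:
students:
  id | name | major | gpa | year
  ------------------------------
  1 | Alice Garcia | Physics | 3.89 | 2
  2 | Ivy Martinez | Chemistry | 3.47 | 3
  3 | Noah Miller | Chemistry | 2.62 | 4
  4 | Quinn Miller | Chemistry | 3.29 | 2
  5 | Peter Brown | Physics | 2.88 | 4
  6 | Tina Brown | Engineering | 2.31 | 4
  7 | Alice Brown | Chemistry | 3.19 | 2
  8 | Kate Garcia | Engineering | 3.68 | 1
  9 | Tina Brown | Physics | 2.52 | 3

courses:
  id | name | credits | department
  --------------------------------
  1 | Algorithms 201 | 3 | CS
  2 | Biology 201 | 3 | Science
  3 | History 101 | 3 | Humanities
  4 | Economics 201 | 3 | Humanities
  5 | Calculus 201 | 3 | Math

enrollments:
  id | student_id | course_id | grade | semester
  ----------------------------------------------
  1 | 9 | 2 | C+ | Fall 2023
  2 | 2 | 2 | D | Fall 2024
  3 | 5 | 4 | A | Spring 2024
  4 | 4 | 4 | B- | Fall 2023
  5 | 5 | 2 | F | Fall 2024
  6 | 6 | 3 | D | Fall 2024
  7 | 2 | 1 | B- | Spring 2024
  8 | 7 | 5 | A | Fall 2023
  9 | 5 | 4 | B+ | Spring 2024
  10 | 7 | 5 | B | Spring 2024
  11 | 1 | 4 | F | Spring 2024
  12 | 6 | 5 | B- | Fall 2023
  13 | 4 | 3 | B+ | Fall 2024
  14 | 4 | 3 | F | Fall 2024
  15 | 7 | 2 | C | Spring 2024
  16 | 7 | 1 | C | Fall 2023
SELECT course_id, COUNT(*) AS enrollment_count FROM enrollments GROUP BY course_id

Execution result:
course_id | enrollment_count
1 | 2
2 | 4
3 | 3
4 | 4
5 | 3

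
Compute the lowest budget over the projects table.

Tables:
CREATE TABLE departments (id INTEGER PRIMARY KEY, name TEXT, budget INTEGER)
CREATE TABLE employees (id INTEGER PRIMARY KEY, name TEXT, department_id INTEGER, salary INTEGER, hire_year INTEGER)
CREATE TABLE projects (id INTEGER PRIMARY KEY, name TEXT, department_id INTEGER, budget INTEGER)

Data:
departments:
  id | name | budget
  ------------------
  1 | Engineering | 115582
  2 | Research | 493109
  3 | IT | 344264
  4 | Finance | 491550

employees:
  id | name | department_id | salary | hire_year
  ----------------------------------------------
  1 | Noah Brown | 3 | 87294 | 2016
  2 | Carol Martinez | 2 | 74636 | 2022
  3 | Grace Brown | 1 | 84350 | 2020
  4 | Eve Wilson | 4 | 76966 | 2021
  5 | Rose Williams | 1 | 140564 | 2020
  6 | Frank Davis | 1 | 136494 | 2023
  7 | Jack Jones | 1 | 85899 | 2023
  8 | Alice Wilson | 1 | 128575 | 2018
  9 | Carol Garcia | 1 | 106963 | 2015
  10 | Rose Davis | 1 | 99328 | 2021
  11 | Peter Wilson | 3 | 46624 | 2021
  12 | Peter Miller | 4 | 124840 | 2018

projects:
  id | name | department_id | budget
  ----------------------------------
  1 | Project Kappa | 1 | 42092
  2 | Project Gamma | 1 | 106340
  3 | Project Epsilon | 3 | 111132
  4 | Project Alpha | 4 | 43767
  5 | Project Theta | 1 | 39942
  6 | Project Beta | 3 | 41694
SELECT MIN(budget) FROM projects

Execution result:
39942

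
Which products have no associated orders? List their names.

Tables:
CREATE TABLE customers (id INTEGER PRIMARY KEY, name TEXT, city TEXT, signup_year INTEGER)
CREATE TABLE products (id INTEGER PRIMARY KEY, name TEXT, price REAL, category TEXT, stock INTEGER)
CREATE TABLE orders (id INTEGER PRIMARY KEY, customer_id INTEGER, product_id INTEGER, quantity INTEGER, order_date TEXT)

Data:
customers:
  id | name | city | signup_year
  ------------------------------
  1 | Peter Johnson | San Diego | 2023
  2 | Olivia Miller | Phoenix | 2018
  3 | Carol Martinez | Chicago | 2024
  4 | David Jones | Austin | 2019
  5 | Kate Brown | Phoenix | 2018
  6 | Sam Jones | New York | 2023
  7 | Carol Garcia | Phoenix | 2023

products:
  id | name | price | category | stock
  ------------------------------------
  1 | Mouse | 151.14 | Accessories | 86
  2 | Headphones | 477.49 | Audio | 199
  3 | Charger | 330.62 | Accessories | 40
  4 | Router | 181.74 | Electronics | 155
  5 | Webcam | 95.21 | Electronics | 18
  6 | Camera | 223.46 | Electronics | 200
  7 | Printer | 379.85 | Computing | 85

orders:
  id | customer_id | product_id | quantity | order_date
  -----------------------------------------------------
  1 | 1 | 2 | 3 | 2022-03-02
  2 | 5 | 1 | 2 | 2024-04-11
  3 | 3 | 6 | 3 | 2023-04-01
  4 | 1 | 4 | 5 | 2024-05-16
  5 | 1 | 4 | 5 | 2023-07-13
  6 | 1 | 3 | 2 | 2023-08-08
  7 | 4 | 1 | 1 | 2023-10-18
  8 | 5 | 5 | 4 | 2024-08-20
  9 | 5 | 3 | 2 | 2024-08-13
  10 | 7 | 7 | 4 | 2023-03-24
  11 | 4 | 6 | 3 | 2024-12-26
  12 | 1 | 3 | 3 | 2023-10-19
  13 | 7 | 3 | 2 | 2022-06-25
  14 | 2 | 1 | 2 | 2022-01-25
SELECT p.name FROM products p LEFT JOIN orders c ON c.product_id = p.id WHERE c.id IS NULL

Execution result:
(no rows)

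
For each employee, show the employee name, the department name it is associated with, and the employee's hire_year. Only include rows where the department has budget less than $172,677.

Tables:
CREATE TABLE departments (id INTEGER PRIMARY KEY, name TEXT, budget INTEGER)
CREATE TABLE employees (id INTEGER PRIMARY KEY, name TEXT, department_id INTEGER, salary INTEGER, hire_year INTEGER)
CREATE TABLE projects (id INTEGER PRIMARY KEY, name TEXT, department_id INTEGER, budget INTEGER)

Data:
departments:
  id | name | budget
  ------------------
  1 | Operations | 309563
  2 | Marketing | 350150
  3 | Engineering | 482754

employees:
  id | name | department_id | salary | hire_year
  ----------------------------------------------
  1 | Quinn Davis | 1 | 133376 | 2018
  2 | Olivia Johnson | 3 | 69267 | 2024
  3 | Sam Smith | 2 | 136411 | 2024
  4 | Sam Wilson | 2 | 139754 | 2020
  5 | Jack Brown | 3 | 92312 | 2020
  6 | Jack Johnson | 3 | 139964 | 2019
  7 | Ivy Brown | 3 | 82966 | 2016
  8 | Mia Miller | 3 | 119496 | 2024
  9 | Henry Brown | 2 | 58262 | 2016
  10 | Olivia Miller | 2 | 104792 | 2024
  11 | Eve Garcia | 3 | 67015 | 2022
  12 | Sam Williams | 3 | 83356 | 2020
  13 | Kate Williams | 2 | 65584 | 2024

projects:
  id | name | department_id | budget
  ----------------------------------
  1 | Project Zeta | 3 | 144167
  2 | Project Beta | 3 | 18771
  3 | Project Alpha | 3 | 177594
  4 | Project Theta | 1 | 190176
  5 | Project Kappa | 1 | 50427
SELECT c.name, p.name AS department, c.hire_year FROM employees c JOIN departments p ON c.department_id = p.id WHERE p.budget < 172677

Execution result:
(no rows)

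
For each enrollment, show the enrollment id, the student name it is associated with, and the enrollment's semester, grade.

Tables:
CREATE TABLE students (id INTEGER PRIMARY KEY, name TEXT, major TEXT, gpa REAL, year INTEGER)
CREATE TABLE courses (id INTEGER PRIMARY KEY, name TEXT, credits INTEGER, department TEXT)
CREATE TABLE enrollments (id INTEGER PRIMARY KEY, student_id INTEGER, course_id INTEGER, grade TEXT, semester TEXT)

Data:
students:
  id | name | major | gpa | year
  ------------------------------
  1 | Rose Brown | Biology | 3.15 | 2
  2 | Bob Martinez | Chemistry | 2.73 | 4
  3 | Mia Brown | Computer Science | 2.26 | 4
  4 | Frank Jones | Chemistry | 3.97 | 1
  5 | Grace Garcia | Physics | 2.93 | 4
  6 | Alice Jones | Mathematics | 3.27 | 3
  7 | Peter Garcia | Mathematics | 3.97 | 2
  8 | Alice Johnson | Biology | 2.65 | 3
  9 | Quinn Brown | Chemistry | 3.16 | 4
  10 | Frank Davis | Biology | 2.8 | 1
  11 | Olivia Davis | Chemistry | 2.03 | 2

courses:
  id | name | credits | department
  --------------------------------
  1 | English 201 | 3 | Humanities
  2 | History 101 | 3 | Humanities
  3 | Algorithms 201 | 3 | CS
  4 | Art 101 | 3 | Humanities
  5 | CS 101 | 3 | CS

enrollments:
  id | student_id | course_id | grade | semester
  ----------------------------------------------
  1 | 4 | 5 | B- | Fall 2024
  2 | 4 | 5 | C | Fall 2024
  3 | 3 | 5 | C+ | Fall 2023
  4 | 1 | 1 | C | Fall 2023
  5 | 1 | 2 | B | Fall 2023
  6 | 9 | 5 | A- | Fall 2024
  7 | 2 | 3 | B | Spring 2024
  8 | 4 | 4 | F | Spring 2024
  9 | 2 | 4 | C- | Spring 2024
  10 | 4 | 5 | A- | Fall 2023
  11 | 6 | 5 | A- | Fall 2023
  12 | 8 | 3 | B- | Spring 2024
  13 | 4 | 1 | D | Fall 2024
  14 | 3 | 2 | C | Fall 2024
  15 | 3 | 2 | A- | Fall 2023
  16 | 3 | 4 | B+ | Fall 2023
SELECT c.id, p.name AS student, c.semester, c.grade FROM enrollments c JOIN students p ON c.student_id = p.id

Execution result:
id | student | semester | grade
1 | Frank Jones | Fall 2024 | B-
2 | Frank Jones | Fall 2024 | C
3 | Mia Brown | Fall 2023 | C+
4 | Rose Brown | Fall 2023 | C
5 | Rose Brown | Fall 2023 | B
6 | Quinn Brown | Fall 2024 | A-
7 | Bob Martinez | Spring 2024 | B
8 | Frank Jones | Spring 2024 | F
9 | Bob Martinez | Spring 2024 | C-
10 | Frank Jones | Fall 2023 | A-
11 | Alice Jones | Fall 2023 | A-
12 | Alice Johnson | Spring 2024 | B-
13 | Frank Jones | Fall 2024 | D
14 | Mia Brown | Fall 2024 | C
15 | Mia Brown | Fall 2023 | A-
16 | Mia Brown | Fall 2023 | B+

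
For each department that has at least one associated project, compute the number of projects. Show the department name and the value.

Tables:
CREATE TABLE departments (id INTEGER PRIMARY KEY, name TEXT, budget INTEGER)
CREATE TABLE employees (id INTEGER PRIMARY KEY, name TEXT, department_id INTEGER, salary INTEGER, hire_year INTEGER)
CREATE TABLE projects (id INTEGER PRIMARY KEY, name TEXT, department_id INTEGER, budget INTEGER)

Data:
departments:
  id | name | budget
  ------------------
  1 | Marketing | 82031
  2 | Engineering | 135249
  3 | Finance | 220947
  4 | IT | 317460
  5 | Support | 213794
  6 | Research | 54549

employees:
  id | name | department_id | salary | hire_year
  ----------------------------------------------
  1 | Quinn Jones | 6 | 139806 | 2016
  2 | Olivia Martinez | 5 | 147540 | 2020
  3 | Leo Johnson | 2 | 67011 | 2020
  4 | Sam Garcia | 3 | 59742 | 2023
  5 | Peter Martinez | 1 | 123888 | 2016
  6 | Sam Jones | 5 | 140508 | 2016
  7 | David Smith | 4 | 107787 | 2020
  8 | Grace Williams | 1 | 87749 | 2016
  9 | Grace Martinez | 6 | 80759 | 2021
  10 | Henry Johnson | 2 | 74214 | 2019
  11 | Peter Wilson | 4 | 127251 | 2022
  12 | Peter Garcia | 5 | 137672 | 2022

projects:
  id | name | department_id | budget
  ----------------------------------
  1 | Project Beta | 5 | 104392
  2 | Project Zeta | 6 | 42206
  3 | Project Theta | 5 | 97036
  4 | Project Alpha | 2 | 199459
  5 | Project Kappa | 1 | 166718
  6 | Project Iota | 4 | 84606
SELECT p.name, COUNT(*) AS n FROM projects c JOIN departments p ON c.department_id = p.id GROUP BY p.id, p.name

Execution result:
name | n
Marketing | 1
Engineering | 1
IT | 1
Support | 2
Research | 1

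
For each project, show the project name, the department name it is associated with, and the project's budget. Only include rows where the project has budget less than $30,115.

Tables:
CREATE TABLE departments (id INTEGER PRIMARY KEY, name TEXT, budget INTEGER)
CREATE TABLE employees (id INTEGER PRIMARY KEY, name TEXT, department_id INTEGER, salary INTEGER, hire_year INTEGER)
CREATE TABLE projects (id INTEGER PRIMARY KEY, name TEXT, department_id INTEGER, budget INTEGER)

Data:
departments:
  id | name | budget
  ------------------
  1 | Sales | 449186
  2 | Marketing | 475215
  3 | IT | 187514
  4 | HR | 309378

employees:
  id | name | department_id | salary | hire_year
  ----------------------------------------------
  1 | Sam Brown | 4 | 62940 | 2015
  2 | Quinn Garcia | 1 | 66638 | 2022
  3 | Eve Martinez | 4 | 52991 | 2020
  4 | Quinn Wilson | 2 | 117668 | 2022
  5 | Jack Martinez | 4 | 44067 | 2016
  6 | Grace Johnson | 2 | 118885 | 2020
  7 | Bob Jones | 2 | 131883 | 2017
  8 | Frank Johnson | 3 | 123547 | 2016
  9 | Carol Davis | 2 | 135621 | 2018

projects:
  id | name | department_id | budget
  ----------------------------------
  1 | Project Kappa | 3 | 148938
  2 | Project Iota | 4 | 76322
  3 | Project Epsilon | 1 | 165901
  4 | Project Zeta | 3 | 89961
SELECT c.name, p.name AS department, c.budget FROM projects c JOIN departments p ON c.department_id = p.id WHERE c.budget < 30115

Execution result:
(no rows)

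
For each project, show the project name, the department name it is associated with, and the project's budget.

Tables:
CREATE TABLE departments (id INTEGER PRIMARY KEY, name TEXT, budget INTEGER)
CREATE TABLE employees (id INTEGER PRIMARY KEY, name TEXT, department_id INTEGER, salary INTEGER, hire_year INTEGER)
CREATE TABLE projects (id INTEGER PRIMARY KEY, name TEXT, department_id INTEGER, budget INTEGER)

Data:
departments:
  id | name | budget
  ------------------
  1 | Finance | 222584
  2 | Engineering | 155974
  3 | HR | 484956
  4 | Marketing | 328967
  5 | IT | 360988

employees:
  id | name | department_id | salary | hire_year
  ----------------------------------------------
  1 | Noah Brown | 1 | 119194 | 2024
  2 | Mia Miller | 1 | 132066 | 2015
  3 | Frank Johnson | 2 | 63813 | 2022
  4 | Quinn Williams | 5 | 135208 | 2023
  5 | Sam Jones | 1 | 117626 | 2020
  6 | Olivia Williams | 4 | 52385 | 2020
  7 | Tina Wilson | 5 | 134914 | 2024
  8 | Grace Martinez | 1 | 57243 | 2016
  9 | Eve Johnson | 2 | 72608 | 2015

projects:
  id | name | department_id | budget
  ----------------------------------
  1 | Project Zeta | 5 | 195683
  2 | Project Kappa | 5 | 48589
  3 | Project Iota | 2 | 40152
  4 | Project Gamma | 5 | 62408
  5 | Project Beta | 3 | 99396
SELECT c.name, p.name AS department, c.budget FROM projects c JOIN departments p ON c.department_id = p.id

Execution result:
name | department | budget
Project Zeta | IT | 195683
Project Kappa | IT | 48589
Project Iota | Engineering | 40152
Project Gamma | IT | 62408
Project Beta | HR | 99396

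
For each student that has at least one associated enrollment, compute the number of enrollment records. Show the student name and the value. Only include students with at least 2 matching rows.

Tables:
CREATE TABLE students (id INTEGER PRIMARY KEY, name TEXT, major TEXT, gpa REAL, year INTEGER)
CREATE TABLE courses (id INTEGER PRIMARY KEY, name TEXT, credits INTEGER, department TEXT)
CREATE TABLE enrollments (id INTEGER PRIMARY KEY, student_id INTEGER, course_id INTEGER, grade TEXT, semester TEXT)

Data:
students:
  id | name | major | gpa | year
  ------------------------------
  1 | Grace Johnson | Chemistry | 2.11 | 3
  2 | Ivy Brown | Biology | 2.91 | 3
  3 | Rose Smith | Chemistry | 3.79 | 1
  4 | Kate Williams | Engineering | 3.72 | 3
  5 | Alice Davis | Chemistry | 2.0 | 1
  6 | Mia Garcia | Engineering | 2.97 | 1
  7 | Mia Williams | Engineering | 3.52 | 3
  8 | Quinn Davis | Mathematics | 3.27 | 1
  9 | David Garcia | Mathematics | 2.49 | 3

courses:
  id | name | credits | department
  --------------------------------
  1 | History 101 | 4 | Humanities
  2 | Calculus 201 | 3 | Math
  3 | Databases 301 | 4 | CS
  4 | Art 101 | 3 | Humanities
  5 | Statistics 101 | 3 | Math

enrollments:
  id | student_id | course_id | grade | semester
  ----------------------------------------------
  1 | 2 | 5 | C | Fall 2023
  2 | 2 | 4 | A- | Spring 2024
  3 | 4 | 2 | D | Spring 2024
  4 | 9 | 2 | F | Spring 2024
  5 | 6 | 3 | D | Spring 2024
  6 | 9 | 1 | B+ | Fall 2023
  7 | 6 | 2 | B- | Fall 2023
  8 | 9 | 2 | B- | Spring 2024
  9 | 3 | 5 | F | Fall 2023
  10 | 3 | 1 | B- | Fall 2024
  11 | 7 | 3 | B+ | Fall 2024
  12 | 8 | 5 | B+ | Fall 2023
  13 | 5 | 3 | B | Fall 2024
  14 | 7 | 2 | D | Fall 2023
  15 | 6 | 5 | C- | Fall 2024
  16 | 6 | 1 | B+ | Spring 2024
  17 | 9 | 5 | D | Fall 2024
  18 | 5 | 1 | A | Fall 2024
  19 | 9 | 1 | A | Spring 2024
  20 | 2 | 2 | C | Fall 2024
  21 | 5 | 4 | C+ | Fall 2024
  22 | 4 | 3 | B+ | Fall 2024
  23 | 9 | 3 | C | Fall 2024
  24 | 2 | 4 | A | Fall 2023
SELECT p.name, COUNT(*) AS n FROM enrollments c JOIN students p ON c.student_id = p.id GROUP BY p.id, p.name HAVING COUNT(*) >= 2

Execution result:
name | n
Ivy Brown | 4
Rose Smith | 2
Kate Williams | 2
Alice Davis | 3
Mia Garcia | 4
Mia Williams | 2
David Garcia | 6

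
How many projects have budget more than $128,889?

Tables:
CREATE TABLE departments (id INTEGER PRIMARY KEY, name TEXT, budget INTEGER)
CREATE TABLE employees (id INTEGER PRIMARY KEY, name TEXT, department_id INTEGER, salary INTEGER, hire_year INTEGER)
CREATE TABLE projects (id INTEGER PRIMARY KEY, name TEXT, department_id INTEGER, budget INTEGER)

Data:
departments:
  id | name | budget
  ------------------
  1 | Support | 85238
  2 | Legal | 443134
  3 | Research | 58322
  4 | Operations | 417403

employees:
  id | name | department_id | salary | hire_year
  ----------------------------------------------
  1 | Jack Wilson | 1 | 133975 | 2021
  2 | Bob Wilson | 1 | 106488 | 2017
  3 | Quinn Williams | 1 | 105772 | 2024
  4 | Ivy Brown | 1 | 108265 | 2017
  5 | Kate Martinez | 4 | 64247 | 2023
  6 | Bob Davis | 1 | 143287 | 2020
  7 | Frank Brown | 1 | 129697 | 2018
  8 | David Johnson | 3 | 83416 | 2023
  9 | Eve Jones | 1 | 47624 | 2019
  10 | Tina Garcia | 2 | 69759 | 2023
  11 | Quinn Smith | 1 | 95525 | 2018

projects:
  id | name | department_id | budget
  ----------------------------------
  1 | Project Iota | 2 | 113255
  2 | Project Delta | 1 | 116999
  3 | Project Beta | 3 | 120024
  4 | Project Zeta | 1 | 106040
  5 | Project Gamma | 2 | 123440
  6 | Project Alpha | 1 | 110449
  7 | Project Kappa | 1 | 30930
SELECT COUNT(*) FROM projects WHERE budget > 128889

Execution result:
0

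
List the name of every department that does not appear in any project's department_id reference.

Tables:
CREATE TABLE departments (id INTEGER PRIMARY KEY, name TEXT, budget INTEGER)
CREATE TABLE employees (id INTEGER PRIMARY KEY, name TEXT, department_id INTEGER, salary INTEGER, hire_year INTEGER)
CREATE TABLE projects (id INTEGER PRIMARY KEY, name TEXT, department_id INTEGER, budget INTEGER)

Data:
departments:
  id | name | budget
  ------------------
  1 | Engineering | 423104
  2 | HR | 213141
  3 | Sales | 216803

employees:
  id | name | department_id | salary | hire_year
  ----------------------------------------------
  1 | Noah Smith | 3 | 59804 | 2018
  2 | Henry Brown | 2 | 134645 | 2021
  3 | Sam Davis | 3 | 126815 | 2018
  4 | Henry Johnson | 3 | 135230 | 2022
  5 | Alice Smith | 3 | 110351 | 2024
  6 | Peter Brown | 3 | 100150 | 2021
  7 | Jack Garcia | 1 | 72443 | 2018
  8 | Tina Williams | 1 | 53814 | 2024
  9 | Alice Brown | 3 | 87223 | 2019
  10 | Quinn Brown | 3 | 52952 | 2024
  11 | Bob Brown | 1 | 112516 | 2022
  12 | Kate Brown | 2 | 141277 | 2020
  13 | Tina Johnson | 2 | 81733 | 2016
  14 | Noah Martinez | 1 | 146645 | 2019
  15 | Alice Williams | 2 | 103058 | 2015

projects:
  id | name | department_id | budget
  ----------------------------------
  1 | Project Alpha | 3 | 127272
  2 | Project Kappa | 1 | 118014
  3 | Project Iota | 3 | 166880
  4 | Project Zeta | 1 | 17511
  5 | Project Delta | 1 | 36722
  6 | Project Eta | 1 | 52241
SELECT p.name FROM departments p LEFT JOIN projects c ON c.department_id = p.id WHERE c.id IS NULL

Execution result:
HR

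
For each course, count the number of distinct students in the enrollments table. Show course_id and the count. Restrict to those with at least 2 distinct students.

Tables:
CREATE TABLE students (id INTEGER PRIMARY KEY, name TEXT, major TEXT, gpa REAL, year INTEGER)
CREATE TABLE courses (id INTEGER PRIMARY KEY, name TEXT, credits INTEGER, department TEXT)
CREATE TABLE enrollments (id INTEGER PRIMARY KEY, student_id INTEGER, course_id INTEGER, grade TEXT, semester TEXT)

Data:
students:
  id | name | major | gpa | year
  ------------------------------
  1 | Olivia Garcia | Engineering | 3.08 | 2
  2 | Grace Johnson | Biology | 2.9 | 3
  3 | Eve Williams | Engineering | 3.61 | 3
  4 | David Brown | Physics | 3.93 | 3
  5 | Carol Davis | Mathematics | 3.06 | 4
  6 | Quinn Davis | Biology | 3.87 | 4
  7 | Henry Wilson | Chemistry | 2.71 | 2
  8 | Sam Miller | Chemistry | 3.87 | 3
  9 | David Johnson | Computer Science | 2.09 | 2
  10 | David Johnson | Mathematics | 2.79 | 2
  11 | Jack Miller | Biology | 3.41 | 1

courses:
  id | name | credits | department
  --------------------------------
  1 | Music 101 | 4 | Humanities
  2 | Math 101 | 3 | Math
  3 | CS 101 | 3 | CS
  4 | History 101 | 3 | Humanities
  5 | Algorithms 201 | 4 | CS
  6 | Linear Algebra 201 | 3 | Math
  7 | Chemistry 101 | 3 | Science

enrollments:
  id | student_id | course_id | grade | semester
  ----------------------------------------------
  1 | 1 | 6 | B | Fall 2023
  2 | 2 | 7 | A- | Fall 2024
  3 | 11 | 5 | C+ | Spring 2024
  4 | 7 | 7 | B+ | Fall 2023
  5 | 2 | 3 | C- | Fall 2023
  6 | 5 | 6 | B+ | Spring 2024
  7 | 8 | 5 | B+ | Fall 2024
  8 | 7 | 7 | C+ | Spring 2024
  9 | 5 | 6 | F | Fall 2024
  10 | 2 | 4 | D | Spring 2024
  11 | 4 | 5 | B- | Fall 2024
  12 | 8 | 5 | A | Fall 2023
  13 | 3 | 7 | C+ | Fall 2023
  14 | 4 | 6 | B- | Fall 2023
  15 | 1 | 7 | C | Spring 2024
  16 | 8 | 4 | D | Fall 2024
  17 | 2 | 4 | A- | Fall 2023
SELECT course_id, COUNT(DISTINCT student_id) AS distinct_student_count FROM enrollments GROUP BY course_id HAVING COUNT(DISTINCT student_id) >= 2

Execution result:
course_id | distinct_student_count
4 | 2
5 | 3
6 | 3
7 | 4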